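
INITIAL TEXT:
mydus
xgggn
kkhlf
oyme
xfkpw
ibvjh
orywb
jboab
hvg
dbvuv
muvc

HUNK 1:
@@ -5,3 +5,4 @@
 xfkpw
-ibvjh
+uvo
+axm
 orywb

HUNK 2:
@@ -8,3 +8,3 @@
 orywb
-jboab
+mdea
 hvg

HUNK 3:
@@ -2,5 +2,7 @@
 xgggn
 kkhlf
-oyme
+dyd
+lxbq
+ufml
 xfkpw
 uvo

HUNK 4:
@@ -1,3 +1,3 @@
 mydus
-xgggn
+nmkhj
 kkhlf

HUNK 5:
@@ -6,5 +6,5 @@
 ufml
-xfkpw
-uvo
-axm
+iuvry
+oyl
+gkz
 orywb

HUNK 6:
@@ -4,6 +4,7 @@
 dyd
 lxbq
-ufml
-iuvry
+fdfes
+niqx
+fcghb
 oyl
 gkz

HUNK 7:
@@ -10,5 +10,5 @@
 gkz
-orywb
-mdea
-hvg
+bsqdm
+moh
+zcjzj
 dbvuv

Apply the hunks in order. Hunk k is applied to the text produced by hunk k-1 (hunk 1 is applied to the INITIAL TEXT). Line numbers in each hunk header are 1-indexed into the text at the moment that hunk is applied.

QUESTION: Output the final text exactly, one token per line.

Answer: mydus
nmkhj
kkhlf
dyd
lxbq
fdfes
niqx
fcghb
oyl
gkz
bsqdm
moh
zcjzj
dbvuv
muvc

Derivation:
Hunk 1: at line 5 remove [ibvjh] add [uvo,axm] -> 12 lines: mydus xgggn kkhlf oyme xfkpw uvo axm orywb jboab hvg dbvuv muvc
Hunk 2: at line 8 remove [jboab] add [mdea] -> 12 lines: mydus xgggn kkhlf oyme xfkpw uvo axm orywb mdea hvg dbvuv muvc
Hunk 3: at line 2 remove [oyme] add [dyd,lxbq,ufml] -> 14 lines: mydus xgggn kkhlf dyd lxbq ufml xfkpw uvo axm orywb mdea hvg dbvuv muvc
Hunk 4: at line 1 remove [xgggn] add [nmkhj] -> 14 lines: mydus nmkhj kkhlf dyd lxbq ufml xfkpw uvo axm orywb mdea hvg dbvuv muvc
Hunk 5: at line 6 remove [xfkpw,uvo,axm] add [iuvry,oyl,gkz] -> 14 lines: mydus nmkhj kkhlf dyd lxbq ufml iuvry oyl gkz orywb mdea hvg dbvuv muvc
Hunk 6: at line 4 remove [ufml,iuvry] add [fdfes,niqx,fcghb] -> 15 lines: mydus nmkhj kkhlf dyd lxbq fdfes niqx fcghb oyl gkz orywb mdea hvg dbvuv muvc
Hunk 7: at line 10 remove [orywb,mdea,hvg] add [bsqdm,moh,zcjzj] -> 15 lines: mydus nmkhj kkhlf dyd lxbq fdfes niqx fcghb oyl gkz bsqdm moh zcjzj dbvuv muvc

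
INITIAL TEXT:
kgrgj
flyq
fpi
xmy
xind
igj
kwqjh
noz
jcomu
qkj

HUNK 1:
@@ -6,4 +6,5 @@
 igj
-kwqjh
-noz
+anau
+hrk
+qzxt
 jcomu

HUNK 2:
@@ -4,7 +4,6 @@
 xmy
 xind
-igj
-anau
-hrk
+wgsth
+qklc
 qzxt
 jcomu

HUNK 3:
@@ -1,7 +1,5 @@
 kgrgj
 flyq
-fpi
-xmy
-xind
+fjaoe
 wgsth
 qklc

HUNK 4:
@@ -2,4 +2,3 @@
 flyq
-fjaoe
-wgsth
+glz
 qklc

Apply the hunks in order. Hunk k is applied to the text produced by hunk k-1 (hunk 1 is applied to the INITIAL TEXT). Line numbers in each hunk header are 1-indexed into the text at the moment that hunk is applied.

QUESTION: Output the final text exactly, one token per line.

Hunk 1: at line 6 remove [kwqjh,noz] add [anau,hrk,qzxt] -> 11 lines: kgrgj flyq fpi xmy xind igj anau hrk qzxt jcomu qkj
Hunk 2: at line 4 remove [igj,anau,hrk] add [wgsth,qklc] -> 10 lines: kgrgj flyq fpi xmy xind wgsth qklc qzxt jcomu qkj
Hunk 3: at line 1 remove [fpi,xmy,xind] add [fjaoe] -> 8 lines: kgrgj flyq fjaoe wgsth qklc qzxt jcomu qkj
Hunk 4: at line 2 remove [fjaoe,wgsth] add [glz] -> 7 lines: kgrgj flyq glz qklc qzxt jcomu qkj

Answer: kgrgj
flyq
glz
qklc
qzxt
jcomu
qkj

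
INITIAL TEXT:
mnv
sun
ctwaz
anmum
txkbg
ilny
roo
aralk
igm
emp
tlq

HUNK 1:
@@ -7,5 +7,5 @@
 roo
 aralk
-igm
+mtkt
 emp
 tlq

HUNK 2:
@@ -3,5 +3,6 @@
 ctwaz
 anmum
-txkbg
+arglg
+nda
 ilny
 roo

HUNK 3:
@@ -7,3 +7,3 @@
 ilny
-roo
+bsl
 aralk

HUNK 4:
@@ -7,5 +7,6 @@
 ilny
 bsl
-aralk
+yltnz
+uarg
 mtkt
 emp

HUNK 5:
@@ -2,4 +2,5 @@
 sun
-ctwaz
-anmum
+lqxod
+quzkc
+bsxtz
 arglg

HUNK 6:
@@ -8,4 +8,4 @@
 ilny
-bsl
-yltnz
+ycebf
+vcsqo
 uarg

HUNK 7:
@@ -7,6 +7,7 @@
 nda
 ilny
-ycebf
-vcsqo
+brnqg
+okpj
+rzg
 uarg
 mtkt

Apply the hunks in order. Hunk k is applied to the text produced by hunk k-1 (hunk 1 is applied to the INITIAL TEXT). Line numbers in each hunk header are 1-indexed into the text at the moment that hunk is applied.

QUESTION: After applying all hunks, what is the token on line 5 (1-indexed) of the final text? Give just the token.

Hunk 1: at line 7 remove [igm] add [mtkt] -> 11 lines: mnv sun ctwaz anmum txkbg ilny roo aralk mtkt emp tlq
Hunk 2: at line 3 remove [txkbg] add [arglg,nda] -> 12 lines: mnv sun ctwaz anmum arglg nda ilny roo aralk mtkt emp tlq
Hunk 3: at line 7 remove [roo] add [bsl] -> 12 lines: mnv sun ctwaz anmum arglg nda ilny bsl aralk mtkt emp tlq
Hunk 4: at line 7 remove [aralk] add [yltnz,uarg] -> 13 lines: mnv sun ctwaz anmum arglg nda ilny bsl yltnz uarg mtkt emp tlq
Hunk 5: at line 2 remove [ctwaz,anmum] add [lqxod,quzkc,bsxtz] -> 14 lines: mnv sun lqxod quzkc bsxtz arglg nda ilny bsl yltnz uarg mtkt emp tlq
Hunk 6: at line 8 remove [bsl,yltnz] add [ycebf,vcsqo] -> 14 lines: mnv sun lqxod quzkc bsxtz arglg nda ilny ycebf vcsqo uarg mtkt emp tlq
Hunk 7: at line 7 remove [ycebf,vcsqo] add [brnqg,okpj,rzg] -> 15 lines: mnv sun lqxod quzkc bsxtz arglg nda ilny brnqg okpj rzg uarg mtkt emp tlq
Final line 5: bsxtz

Answer: bsxtz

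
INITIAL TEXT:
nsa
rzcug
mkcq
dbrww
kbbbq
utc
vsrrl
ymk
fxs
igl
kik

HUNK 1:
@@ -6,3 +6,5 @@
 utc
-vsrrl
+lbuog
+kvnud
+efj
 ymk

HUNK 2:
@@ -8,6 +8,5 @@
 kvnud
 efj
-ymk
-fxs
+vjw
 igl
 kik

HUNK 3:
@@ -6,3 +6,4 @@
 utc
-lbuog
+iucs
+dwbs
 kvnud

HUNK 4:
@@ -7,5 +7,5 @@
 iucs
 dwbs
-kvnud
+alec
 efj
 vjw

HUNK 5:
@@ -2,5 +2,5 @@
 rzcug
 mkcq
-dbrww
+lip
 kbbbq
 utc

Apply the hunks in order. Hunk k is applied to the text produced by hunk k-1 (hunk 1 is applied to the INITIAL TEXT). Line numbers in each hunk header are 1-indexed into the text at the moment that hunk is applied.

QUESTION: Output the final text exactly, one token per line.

Hunk 1: at line 6 remove [vsrrl] add [lbuog,kvnud,efj] -> 13 lines: nsa rzcug mkcq dbrww kbbbq utc lbuog kvnud efj ymk fxs igl kik
Hunk 2: at line 8 remove [ymk,fxs] add [vjw] -> 12 lines: nsa rzcug mkcq dbrww kbbbq utc lbuog kvnud efj vjw igl kik
Hunk 3: at line 6 remove [lbuog] add [iucs,dwbs] -> 13 lines: nsa rzcug mkcq dbrww kbbbq utc iucs dwbs kvnud efj vjw igl kik
Hunk 4: at line 7 remove [kvnud] add [alec] -> 13 lines: nsa rzcug mkcq dbrww kbbbq utc iucs dwbs alec efj vjw igl kik
Hunk 5: at line 2 remove [dbrww] add [lip] -> 13 lines: nsa rzcug mkcq lip kbbbq utc iucs dwbs alec efj vjw igl kik

Answer: nsa
rzcug
mkcq
lip
kbbbq
utc
iucs
dwbs
alec
efj
vjw
igl
kik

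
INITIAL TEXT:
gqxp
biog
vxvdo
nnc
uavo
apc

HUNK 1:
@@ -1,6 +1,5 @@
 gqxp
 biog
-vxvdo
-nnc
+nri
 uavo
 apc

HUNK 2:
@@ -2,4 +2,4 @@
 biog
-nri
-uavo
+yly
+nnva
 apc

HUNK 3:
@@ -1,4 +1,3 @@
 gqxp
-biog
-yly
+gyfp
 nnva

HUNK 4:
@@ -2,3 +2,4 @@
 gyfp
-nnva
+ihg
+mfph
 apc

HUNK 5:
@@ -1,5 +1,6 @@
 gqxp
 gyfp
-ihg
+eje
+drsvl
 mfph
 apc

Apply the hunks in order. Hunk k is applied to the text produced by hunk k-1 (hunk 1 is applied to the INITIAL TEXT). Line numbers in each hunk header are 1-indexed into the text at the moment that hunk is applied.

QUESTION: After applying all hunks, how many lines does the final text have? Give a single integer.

Answer: 6

Derivation:
Hunk 1: at line 1 remove [vxvdo,nnc] add [nri] -> 5 lines: gqxp biog nri uavo apc
Hunk 2: at line 2 remove [nri,uavo] add [yly,nnva] -> 5 lines: gqxp biog yly nnva apc
Hunk 3: at line 1 remove [biog,yly] add [gyfp] -> 4 lines: gqxp gyfp nnva apc
Hunk 4: at line 2 remove [nnva] add [ihg,mfph] -> 5 lines: gqxp gyfp ihg mfph apc
Hunk 5: at line 1 remove [ihg] add [eje,drsvl] -> 6 lines: gqxp gyfp eje drsvl mfph apc
Final line count: 6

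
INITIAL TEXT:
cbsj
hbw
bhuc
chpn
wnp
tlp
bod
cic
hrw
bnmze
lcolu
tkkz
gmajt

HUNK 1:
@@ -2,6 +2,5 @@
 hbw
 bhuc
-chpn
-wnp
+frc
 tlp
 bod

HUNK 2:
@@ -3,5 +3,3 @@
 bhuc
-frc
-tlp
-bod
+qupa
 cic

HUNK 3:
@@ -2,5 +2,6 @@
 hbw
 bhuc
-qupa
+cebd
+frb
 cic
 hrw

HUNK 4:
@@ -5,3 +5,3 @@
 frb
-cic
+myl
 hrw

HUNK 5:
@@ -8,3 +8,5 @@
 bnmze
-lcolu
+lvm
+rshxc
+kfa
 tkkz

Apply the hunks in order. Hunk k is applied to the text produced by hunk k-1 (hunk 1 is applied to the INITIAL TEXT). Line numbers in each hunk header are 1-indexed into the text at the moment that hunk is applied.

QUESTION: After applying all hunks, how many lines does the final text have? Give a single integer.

Answer: 13

Derivation:
Hunk 1: at line 2 remove [chpn,wnp] add [frc] -> 12 lines: cbsj hbw bhuc frc tlp bod cic hrw bnmze lcolu tkkz gmajt
Hunk 2: at line 3 remove [frc,tlp,bod] add [qupa] -> 10 lines: cbsj hbw bhuc qupa cic hrw bnmze lcolu tkkz gmajt
Hunk 3: at line 2 remove [qupa] add [cebd,frb] -> 11 lines: cbsj hbw bhuc cebd frb cic hrw bnmze lcolu tkkz gmajt
Hunk 4: at line 5 remove [cic] add [myl] -> 11 lines: cbsj hbw bhuc cebd frb myl hrw bnmze lcolu tkkz gmajt
Hunk 5: at line 8 remove [lcolu] add [lvm,rshxc,kfa] -> 13 lines: cbsj hbw bhuc cebd frb myl hrw bnmze lvm rshxc kfa tkkz gmajt
Final line count: 13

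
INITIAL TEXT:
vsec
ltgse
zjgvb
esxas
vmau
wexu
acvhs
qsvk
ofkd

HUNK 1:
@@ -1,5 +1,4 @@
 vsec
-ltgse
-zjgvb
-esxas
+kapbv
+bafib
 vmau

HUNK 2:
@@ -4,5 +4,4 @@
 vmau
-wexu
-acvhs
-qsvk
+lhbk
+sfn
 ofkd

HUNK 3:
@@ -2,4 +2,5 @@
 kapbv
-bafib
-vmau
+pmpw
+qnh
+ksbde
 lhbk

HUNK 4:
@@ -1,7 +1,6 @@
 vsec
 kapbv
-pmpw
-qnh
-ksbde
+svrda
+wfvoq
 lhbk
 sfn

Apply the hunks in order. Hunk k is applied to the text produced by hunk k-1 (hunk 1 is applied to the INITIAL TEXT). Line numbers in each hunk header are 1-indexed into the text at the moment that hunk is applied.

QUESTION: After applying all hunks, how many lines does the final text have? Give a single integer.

Hunk 1: at line 1 remove [ltgse,zjgvb,esxas] add [kapbv,bafib] -> 8 lines: vsec kapbv bafib vmau wexu acvhs qsvk ofkd
Hunk 2: at line 4 remove [wexu,acvhs,qsvk] add [lhbk,sfn] -> 7 lines: vsec kapbv bafib vmau lhbk sfn ofkd
Hunk 3: at line 2 remove [bafib,vmau] add [pmpw,qnh,ksbde] -> 8 lines: vsec kapbv pmpw qnh ksbde lhbk sfn ofkd
Hunk 4: at line 1 remove [pmpw,qnh,ksbde] add [svrda,wfvoq] -> 7 lines: vsec kapbv svrda wfvoq lhbk sfn ofkd
Final line count: 7

Answer: 7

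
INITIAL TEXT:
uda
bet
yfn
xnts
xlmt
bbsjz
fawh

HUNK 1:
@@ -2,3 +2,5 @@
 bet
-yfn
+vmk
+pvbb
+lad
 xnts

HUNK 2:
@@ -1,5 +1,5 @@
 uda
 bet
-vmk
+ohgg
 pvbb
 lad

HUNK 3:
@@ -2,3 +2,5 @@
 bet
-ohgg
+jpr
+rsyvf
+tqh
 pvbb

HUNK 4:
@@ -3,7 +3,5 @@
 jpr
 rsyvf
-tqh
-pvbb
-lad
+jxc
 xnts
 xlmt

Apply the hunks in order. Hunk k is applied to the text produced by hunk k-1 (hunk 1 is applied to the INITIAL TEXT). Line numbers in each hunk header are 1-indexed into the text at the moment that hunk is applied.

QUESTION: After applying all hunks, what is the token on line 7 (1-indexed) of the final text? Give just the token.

Answer: xlmt

Derivation:
Hunk 1: at line 2 remove [yfn] add [vmk,pvbb,lad] -> 9 lines: uda bet vmk pvbb lad xnts xlmt bbsjz fawh
Hunk 2: at line 1 remove [vmk] add [ohgg] -> 9 lines: uda bet ohgg pvbb lad xnts xlmt bbsjz fawh
Hunk 3: at line 2 remove [ohgg] add [jpr,rsyvf,tqh] -> 11 lines: uda bet jpr rsyvf tqh pvbb lad xnts xlmt bbsjz fawh
Hunk 4: at line 3 remove [tqh,pvbb,lad] add [jxc] -> 9 lines: uda bet jpr rsyvf jxc xnts xlmt bbsjz fawh
Final line 7: xlmt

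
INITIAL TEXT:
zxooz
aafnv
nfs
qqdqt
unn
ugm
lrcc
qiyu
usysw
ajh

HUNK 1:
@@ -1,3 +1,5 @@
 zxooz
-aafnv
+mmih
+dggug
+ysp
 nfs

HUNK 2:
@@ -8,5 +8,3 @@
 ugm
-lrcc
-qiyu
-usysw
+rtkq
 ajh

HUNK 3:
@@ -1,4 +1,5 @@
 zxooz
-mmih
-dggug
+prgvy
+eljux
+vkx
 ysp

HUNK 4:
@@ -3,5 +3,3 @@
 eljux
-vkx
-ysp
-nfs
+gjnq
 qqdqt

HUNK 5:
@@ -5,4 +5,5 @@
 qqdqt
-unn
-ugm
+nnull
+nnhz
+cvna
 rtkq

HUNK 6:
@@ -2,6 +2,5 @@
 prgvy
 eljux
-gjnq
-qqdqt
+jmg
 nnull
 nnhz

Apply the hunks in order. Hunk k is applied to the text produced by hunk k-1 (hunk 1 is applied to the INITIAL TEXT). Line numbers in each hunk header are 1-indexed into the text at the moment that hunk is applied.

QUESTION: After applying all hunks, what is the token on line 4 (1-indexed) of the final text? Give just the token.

Answer: jmg

Derivation:
Hunk 1: at line 1 remove [aafnv] add [mmih,dggug,ysp] -> 12 lines: zxooz mmih dggug ysp nfs qqdqt unn ugm lrcc qiyu usysw ajh
Hunk 2: at line 8 remove [lrcc,qiyu,usysw] add [rtkq] -> 10 lines: zxooz mmih dggug ysp nfs qqdqt unn ugm rtkq ajh
Hunk 3: at line 1 remove [mmih,dggug] add [prgvy,eljux,vkx] -> 11 lines: zxooz prgvy eljux vkx ysp nfs qqdqt unn ugm rtkq ajh
Hunk 4: at line 3 remove [vkx,ysp,nfs] add [gjnq] -> 9 lines: zxooz prgvy eljux gjnq qqdqt unn ugm rtkq ajh
Hunk 5: at line 5 remove [unn,ugm] add [nnull,nnhz,cvna] -> 10 lines: zxooz prgvy eljux gjnq qqdqt nnull nnhz cvna rtkq ajh
Hunk 6: at line 2 remove [gjnq,qqdqt] add [jmg] -> 9 lines: zxooz prgvy eljux jmg nnull nnhz cvna rtkq ajh
Final line 4: jmg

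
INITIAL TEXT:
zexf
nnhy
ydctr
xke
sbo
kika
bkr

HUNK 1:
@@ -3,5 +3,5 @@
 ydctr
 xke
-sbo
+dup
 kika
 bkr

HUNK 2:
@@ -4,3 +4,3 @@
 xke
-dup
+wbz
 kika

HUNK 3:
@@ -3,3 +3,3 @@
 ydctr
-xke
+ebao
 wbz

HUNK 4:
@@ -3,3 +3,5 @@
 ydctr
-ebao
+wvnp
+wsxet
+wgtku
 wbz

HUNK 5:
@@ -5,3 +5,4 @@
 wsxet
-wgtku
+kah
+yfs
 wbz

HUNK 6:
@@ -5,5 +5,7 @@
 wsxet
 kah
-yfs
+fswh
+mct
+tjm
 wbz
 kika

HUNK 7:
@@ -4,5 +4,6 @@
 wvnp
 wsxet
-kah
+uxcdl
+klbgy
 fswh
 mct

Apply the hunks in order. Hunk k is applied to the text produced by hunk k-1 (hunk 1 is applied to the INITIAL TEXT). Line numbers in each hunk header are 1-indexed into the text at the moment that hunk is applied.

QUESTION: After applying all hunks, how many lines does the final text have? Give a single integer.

Answer: 13

Derivation:
Hunk 1: at line 3 remove [sbo] add [dup] -> 7 lines: zexf nnhy ydctr xke dup kika bkr
Hunk 2: at line 4 remove [dup] add [wbz] -> 7 lines: zexf nnhy ydctr xke wbz kika bkr
Hunk 3: at line 3 remove [xke] add [ebao] -> 7 lines: zexf nnhy ydctr ebao wbz kika bkr
Hunk 4: at line 3 remove [ebao] add [wvnp,wsxet,wgtku] -> 9 lines: zexf nnhy ydctr wvnp wsxet wgtku wbz kika bkr
Hunk 5: at line 5 remove [wgtku] add [kah,yfs] -> 10 lines: zexf nnhy ydctr wvnp wsxet kah yfs wbz kika bkr
Hunk 6: at line 5 remove [yfs] add [fswh,mct,tjm] -> 12 lines: zexf nnhy ydctr wvnp wsxet kah fswh mct tjm wbz kika bkr
Hunk 7: at line 4 remove [kah] add [uxcdl,klbgy] -> 13 lines: zexf nnhy ydctr wvnp wsxet uxcdl klbgy fswh mct tjm wbz kika bkr
Final line count: 13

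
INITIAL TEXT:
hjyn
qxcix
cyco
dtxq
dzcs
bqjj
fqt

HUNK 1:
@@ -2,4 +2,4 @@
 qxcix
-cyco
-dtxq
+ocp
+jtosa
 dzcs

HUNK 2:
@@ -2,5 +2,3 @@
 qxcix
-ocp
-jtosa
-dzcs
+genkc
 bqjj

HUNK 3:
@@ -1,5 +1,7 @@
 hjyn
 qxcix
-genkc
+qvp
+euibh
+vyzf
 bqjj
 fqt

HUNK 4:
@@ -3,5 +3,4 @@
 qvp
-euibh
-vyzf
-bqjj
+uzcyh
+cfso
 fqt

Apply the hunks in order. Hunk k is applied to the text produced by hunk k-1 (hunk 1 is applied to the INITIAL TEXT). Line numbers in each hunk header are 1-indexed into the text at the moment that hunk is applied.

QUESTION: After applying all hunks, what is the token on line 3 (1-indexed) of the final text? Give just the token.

Answer: qvp

Derivation:
Hunk 1: at line 2 remove [cyco,dtxq] add [ocp,jtosa] -> 7 lines: hjyn qxcix ocp jtosa dzcs bqjj fqt
Hunk 2: at line 2 remove [ocp,jtosa,dzcs] add [genkc] -> 5 lines: hjyn qxcix genkc bqjj fqt
Hunk 3: at line 1 remove [genkc] add [qvp,euibh,vyzf] -> 7 lines: hjyn qxcix qvp euibh vyzf bqjj fqt
Hunk 4: at line 3 remove [euibh,vyzf,bqjj] add [uzcyh,cfso] -> 6 lines: hjyn qxcix qvp uzcyh cfso fqt
Final line 3: qvp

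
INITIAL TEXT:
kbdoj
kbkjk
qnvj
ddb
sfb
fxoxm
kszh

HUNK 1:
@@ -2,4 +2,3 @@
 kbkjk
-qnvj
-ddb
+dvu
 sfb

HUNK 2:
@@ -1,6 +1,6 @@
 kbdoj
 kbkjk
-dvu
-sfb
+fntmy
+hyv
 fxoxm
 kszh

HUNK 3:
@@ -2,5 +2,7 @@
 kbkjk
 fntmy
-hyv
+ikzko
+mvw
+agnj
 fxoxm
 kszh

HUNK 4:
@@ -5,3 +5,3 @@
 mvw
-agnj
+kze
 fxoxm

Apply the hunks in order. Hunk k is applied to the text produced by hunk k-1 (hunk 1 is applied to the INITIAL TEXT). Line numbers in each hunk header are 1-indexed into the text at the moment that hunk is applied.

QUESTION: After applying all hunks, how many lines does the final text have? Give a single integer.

Answer: 8

Derivation:
Hunk 1: at line 2 remove [qnvj,ddb] add [dvu] -> 6 lines: kbdoj kbkjk dvu sfb fxoxm kszh
Hunk 2: at line 1 remove [dvu,sfb] add [fntmy,hyv] -> 6 lines: kbdoj kbkjk fntmy hyv fxoxm kszh
Hunk 3: at line 2 remove [hyv] add [ikzko,mvw,agnj] -> 8 lines: kbdoj kbkjk fntmy ikzko mvw agnj fxoxm kszh
Hunk 4: at line 5 remove [agnj] add [kze] -> 8 lines: kbdoj kbkjk fntmy ikzko mvw kze fxoxm kszh
Final line count: 8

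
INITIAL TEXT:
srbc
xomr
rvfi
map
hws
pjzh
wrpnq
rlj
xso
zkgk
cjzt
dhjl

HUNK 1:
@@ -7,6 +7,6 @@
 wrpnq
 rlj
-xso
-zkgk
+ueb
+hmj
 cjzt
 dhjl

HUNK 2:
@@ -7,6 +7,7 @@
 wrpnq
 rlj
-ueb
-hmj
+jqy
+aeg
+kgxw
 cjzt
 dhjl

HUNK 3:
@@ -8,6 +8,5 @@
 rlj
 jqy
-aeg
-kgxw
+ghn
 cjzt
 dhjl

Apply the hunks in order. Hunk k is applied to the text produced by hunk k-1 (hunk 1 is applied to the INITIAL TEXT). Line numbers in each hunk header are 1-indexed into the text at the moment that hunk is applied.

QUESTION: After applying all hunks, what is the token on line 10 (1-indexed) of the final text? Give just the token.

Hunk 1: at line 7 remove [xso,zkgk] add [ueb,hmj] -> 12 lines: srbc xomr rvfi map hws pjzh wrpnq rlj ueb hmj cjzt dhjl
Hunk 2: at line 7 remove [ueb,hmj] add [jqy,aeg,kgxw] -> 13 lines: srbc xomr rvfi map hws pjzh wrpnq rlj jqy aeg kgxw cjzt dhjl
Hunk 3: at line 8 remove [aeg,kgxw] add [ghn] -> 12 lines: srbc xomr rvfi map hws pjzh wrpnq rlj jqy ghn cjzt dhjl
Final line 10: ghn

Answer: ghn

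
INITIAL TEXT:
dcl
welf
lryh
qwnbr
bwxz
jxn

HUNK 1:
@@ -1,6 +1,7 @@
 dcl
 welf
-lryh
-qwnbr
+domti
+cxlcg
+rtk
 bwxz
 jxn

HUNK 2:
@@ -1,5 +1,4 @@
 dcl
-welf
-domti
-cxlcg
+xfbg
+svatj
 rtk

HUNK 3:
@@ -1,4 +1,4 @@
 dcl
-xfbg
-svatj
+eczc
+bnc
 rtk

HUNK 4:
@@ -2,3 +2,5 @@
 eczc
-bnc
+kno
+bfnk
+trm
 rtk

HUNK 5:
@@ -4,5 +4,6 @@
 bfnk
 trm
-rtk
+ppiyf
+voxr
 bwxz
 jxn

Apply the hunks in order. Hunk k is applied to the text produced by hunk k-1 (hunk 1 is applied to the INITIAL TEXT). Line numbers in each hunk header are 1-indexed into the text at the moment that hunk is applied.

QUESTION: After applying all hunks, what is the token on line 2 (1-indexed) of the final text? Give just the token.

Hunk 1: at line 1 remove [lryh,qwnbr] add [domti,cxlcg,rtk] -> 7 lines: dcl welf domti cxlcg rtk bwxz jxn
Hunk 2: at line 1 remove [welf,domti,cxlcg] add [xfbg,svatj] -> 6 lines: dcl xfbg svatj rtk bwxz jxn
Hunk 3: at line 1 remove [xfbg,svatj] add [eczc,bnc] -> 6 lines: dcl eczc bnc rtk bwxz jxn
Hunk 4: at line 2 remove [bnc] add [kno,bfnk,trm] -> 8 lines: dcl eczc kno bfnk trm rtk bwxz jxn
Hunk 5: at line 4 remove [rtk] add [ppiyf,voxr] -> 9 lines: dcl eczc kno bfnk trm ppiyf voxr bwxz jxn
Final line 2: eczc

Answer: eczc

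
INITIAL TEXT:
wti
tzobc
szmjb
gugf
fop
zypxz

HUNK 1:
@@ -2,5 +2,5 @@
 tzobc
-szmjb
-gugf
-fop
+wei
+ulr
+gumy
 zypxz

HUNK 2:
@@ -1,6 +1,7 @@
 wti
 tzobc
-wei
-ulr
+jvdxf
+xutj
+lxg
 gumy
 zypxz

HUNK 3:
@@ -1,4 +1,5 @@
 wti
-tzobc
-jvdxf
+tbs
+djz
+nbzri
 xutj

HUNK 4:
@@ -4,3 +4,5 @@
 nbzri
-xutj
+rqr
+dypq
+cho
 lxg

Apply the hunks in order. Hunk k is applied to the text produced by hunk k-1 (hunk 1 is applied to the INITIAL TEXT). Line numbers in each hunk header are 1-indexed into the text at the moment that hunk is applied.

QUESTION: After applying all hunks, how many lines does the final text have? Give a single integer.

Answer: 10

Derivation:
Hunk 1: at line 2 remove [szmjb,gugf,fop] add [wei,ulr,gumy] -> 6 lines: wti tzobc wei ulr gumy zypxz
Hunk 2: at line 1 remove [wei,ulr] add [jvdxf,xutj,lxg] -> 7 lines: wti tzobc jvdxf xutj lxg gumy zypxz
Hunk 3: at line 1 remove [tzobc,jvdxf] add [tbs,djz,nbzri] -> 8 lines: wti tbs djz nbzri xutj lxg gumy zypxz
Hunk 4: at line 4 remove [xutj] add [rqr,dypq,cho] -> 10 lines: wti tbs djz nbzri rqr dypq cho lxg gumy zypxz
Final line count: 10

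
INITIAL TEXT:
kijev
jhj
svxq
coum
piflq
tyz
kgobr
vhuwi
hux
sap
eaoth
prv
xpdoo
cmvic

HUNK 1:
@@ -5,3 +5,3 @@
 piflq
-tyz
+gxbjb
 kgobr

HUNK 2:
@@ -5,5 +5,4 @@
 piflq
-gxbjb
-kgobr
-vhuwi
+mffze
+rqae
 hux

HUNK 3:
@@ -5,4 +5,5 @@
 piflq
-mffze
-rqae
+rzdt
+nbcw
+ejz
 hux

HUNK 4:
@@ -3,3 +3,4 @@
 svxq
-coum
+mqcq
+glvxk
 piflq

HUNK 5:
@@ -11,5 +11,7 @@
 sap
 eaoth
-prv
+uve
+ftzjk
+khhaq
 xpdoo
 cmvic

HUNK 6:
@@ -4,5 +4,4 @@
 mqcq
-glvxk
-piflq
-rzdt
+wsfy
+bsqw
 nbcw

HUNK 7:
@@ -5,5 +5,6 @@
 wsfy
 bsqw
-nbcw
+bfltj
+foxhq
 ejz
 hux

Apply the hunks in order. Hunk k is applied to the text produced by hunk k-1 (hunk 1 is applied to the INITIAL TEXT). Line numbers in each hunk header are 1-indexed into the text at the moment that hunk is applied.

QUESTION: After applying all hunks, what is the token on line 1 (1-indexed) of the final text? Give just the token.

Hunk 1: at line 5 remove [tyz] add [gxbjb] -> 14 lines: kijev jhj svxq coum piflq gxbjb kgobr vhuwi hux sap eaoth prv xpdoo cmvic
Hunk 2: at line 5 remove [gxbjb,kgobr,vhuwi] add [mffze,rqae] -> 13 lines: kijev jhj svxq coum piflq mffze rqae hux sap eaoth prv xpdoo cmvic
Hunk 3: at line 5 remove [mffze,rqae] add [rzdt,nbcw,ejz] -> 14 lines: kijev jhj svxq coum piflq rzdt nbcw ejz hux sap eaoth prv xpdoo cmvic
Hunk 4: at line 3 remove [coum] add [mqcq,glvxk] -> 15 lines: kijev jhj svxq mqcq glvxk piflq rzdt nbcw ejz hux sap eaoth prv xpdoo cmvic
Hunk 5: at line 11 remove [prv] add [uve,ftzjk,khhaq] -> 17 lines: kijev jhj svxq mqcq glvxk piflq rzdt nbcw ejz hux sap eaoth uve ftzjk khhaq xpdoo cmvic
Hunk 6: at line 4 remove [glvxk,piflq,rzdt] add [wsfy,bsqw] -> 16 lines: kijev jhj svxq mqcq wsfy bsqw nbcw ejz hux sap eaoth uve ftzjk khhaq xpdoo cmvic
Hunk 7: at line 5 remove [nbcw] add [bfltj,foxhq] -> 17 lines: kijev jhj svxq mqcq wsfy bsqw bfltj foxhq ejz hux sap eaoth uve ftzjk khhaq xpdoo cmvic
Final line 1: kijev

Answer: kijev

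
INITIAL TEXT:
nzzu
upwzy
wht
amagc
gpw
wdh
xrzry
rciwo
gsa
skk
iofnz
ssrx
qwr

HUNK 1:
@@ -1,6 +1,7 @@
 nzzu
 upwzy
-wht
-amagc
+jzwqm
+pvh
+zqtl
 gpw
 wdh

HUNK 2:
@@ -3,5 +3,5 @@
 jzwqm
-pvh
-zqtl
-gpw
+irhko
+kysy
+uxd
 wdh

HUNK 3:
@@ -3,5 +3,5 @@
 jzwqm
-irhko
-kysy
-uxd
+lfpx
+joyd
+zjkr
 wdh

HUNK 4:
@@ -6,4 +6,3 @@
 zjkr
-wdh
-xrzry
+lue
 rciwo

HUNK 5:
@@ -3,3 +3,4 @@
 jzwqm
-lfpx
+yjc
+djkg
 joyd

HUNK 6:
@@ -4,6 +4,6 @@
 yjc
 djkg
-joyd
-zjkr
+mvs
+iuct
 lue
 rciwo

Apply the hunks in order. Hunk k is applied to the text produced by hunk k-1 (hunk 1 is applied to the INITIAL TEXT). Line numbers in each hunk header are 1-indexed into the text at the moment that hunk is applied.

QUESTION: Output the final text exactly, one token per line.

Answer: nzzu
upwzy
jzwqm
yjc
djkg
mvs
iuct
lue
rciwo
gsa
skk
iofnz
ssrx
qwr

Derivation:
Hunk 1: at line 1 remove [wht,amagc] add [jzwqm,pvh,zqtl] -> 14 lines: nzzu upwzy jzwqm pvh zqtl gpw wdh xrzry rciwo gsa skk iofnz ssrx qwr
Hunk 2: at line 3 remove [pvh,zqtl,gpw] add [irhko,kysy,uxd] -> 14 lines: nzzu upwzy jzwqm irhko kysy uxd wdh xrzry rciwo gsa skk iofnz ssrx qwr
Hunk 3: at line 3 remove [irhko,kysy,uxd] add [lfpx,joyd,zjkr] -> 14 lines: nzzu upwzy jzwqm lfpx joyd zjkr wdh xrzry rciwo gsa skk iofnz ssrx qwr
Hunk 4: at line 6 remove [wdh,xrzry] add [lue] -> 13 lines: nzzu upwzy jzwqm lfpx joyd zjkr lue rciwo gsa skk iofnz ssrx qwr
Hunk 5: at line 3 remove [lfpx] add [yjc,djkg] -> 14 lines: nzzu upwzy jzwqm yjc djkg joyd zjkr lue rciwo gsa skk iofnz ssrx qwr
Hunk 6: at line 4 remove [joyd,zjkr] add [mvs,iuct] -> 14 lines: nzzu upwzy jzwqm yjc djkg mvs iuct lue rciwo gsa skk iofnz ssrx qwr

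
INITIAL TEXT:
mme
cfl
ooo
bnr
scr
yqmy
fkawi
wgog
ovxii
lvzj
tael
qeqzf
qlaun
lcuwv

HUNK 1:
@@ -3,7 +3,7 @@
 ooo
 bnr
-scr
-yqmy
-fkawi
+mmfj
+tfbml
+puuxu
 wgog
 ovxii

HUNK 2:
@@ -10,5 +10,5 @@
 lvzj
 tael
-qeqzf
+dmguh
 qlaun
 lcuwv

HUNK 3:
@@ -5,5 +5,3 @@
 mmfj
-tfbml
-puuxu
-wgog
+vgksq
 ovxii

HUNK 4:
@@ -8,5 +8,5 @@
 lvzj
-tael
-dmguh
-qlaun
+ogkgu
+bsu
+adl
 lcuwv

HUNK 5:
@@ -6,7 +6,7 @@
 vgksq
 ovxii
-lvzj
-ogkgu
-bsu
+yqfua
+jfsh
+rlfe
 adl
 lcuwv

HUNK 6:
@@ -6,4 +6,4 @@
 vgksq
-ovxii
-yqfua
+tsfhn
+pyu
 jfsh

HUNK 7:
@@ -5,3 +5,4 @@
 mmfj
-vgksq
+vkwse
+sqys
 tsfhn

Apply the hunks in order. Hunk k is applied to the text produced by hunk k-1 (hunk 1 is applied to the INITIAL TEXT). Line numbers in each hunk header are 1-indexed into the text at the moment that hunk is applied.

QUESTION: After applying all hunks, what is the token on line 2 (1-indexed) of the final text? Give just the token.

Answer: cfl

Derivation:
Hunk 1: at line 3 remove [scr,yqmy,fkawi] add [mmfj,tfbml,puuxu] -> 14 lines: mme cfl ooo bnr mmfj tfbml puuxu wgog ovxii lvzj tael qeqzf qlaun lcuwv
Hunk 2: at line 10 remove [qeqzf] add [dmguh] -> 14 lines: mme cfl ooo bnr mmfj tfbml puuxu wgog ovxii lvzj tael dmguh qlaun lcuwv
Hunk 3: at line 5 remove [tfbml,puuxu,wgog] add [vgksq] -> 12 lines: mme cfl ooo bnr mmfj vgksq ovxii lvzj tael dmguh qlaun lcuwv
Hunk 4: at line 8 remove [tael,dmguh,qlaun] add [ogkgu,bsu,adl] -> 12 lines: mme cfl ooo bnr mmfj vgksq ovxii lvzj ogkgu bsu adl lcuwv
Hunk 5: at line 6 remove [lvzj,ogkgu,bsu] add [yqfua,jfsh,rlfe] -> 12 lines: mme cfl ooo bnr mmfj vgksq ovxii yqfua jfsh rlfe adl lcuwv
Hunk 6: at line 6 remove [ovxii,yqfua] add [tsfhn,pyu] -> 12 lines: mme cfl ooo bnr mmfj vgksq tsfhn pyu jfsh rlfe adl lcuwv
Hunk 7: at line 5 remove [vgksq] add [vkwse,sqys] -> 13 lines: mme cfl ooo bnr mmfj vkwse sqys tsfhn pyu jfsh rlfe adl lcuwv
Final line 2: cfl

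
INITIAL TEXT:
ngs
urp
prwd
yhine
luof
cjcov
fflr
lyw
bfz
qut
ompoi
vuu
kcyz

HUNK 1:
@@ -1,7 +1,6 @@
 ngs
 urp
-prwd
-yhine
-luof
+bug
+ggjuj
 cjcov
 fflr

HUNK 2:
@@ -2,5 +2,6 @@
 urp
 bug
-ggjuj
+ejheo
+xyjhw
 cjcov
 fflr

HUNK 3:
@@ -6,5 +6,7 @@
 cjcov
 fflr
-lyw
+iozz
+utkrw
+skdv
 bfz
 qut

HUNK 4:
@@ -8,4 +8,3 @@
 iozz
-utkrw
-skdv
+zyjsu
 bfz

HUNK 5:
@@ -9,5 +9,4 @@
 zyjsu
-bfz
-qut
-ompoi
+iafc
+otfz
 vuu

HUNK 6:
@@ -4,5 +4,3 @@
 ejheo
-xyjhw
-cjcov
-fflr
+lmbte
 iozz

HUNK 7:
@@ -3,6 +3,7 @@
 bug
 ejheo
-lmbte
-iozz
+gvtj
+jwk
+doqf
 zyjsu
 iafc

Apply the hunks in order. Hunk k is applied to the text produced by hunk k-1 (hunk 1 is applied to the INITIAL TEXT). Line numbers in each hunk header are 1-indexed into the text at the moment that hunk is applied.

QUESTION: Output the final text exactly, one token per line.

Answer: ngs
urp
bug
ejheo
gvtj
jwk
doqf
zyjsu
iafc
otfz
vuu
kcyz

Derivation:
Hunk 1: at line 1 remove [prwd,yhine,luof] add [bug,ggjuj] -> 12 lines: ngs urp bug ggjuj cjcov fflr lyw bfz qut ompoi vuu kcyz
Hunk 2: at line 2 remove [ggjuj] add [ejheo,xyjhw] -> 13 lines: ngs urp bug ejheo xyjhw cjcov fflr lyw bfz qut ompoi vuu kcyz
Hunk 3: at line 6 remove [lyw] add [iozz,utkrw,skdv] -> 15 lines: ngs urp bug ejheo xyjhw cjcov fflr iozz utkrw skdv bfz qut ompoi vuu kcyz
Hunk 4: at line 8 remove [utkrw,skdv] add [zyjsu] -> 14 lines: ngs urp bug ejheo xyjhw cjcov fflr iozz zyjsu bfz qut ompoi vuu kcyz
Hunk 5: at line 9 remove [bfz,qut,ompoi] add [iafc,otfz] -> 13 lines: ngs urp bug ejheo xyjhw cjcov fflr iozz zyjsu iafc otfz vuu kcyz
Hunk 6: at line 4 remove [xyjhw,cjcov,fflr] add [lmbte] -> 11 lines: ngs urp bug ejheo lmbte iozz zyjsu iafc otfz vuu kcyz
Hunk 7: at line 3 remove [lmbte,iozz] add [gvtj,jwk,doqf] -> 12 lines: ngs urp bug ejheo gvtj jwk doqf zyjsu iafc otfz vuu kcyz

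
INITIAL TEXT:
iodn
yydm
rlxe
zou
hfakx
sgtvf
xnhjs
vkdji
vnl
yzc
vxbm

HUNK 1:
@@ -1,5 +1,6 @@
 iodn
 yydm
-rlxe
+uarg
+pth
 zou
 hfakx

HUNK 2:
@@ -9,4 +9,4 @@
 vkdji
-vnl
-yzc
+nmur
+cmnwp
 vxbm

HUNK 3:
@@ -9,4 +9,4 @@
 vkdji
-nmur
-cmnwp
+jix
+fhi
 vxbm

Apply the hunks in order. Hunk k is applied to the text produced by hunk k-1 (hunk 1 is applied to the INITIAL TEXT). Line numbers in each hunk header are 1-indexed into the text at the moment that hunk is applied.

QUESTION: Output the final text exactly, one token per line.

Answer: iodn
yydm
uarg
pth
zou
hfakx
sgtvf
xnhjs
vkdji
jix
fhi
vxbm

Derivation:
Hunk 1: at line 1 remove [rlxe] add [uarg,pth] -> 12 lines: iodn yydm uarg pth zou hfakx sgtvf xnhjs vkdji vnl yzc vxbm
Hunk 2: at line 9 remove [vnl,yzc] add [nmur,cmnwp] -> 12 lines: iodn yydm uarg pth zou hfakx sgtvf xnhjs vkdji nmur cmnwp vxbm
Hunk 3: at line 9 remove [nmur,cmnwp] add [jix,fhi] -> 12 lines: iodn yydm uarg pth zou hfakx sgtvf xnhjs vkdji jix fhi vxbm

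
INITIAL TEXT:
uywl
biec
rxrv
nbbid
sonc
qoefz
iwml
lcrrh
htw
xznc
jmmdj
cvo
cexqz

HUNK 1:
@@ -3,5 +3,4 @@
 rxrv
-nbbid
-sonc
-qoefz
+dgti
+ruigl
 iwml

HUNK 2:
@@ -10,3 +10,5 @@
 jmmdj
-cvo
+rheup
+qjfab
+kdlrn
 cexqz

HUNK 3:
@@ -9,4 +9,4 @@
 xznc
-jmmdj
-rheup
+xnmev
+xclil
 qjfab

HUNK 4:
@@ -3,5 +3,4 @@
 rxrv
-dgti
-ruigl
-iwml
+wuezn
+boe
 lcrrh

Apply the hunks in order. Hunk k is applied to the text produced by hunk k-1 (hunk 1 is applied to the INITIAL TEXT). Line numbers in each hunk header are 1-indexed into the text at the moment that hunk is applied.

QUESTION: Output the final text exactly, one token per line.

Hunk 1: at line 3 remove [nbbid,sonc,qoefz] add [dgti,ruigl] -> 12 lines: uywl biec rxrv dgti ruigl iwml lcrrh htw xznc jmmdj cvo cexqz
Hunk 2: at line 10 remove [cvo] add [rheup,qjfab,kdlrn] -> 14 lines: uywl biec rxrv dgti ruigl iwml lcrrh htw xznc jmmdj rheup qjfab kdlrn cexqz
Hunk 3: at line 9 remove [jmmdj,rheup] add [xnmev,xclil] -> 14 lines: uywl biec rxrv dgti ruigl iwml lcrrh htw xznc xnmev xclil qjfab kdlrn cexqz
Hunk 4: at line 3 remove [dgti,ruigl,iwml] add [wuezn,boe] -> 13 lines: uywl biec rxrv wuezn boe lcrrh htw xznc xnmev xclil qjfab kdlrn cexqz

Answer: uywl
biec
rxrv
wuezn
boe
lcrrh
htw
xznc
xnmev
xclil
qjfab
kdlrn
cexqz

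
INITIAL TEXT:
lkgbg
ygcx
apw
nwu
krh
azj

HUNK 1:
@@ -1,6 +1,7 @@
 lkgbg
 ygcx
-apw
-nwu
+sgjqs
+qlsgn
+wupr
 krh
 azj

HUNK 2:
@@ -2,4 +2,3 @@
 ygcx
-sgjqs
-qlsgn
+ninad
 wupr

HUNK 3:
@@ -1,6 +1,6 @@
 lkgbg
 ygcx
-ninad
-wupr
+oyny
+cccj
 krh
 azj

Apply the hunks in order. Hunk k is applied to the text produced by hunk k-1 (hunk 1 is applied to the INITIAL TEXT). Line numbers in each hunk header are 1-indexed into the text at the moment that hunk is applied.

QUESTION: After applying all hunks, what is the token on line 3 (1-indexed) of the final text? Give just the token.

Hunk 1: at line 1 remove [apw,nwu] add [sgjqs,qlsgn,wupr] -> 7 lines: lkgbg ygcx sgjqs qlsgn wupr krh azj
Hunk 2: at line 2 remove [sgjqs,qlsgn] add [ninad] -> 6 lines: lkgbg ygcx ninad wupr krh azj
Hunk 3: at line 1 remove [ninad,wupr] add [oyny,cccj] -> 6 lines: lkgbg ygcx oyny cccj krh azj
Final line 3: oyny

Answer: oyny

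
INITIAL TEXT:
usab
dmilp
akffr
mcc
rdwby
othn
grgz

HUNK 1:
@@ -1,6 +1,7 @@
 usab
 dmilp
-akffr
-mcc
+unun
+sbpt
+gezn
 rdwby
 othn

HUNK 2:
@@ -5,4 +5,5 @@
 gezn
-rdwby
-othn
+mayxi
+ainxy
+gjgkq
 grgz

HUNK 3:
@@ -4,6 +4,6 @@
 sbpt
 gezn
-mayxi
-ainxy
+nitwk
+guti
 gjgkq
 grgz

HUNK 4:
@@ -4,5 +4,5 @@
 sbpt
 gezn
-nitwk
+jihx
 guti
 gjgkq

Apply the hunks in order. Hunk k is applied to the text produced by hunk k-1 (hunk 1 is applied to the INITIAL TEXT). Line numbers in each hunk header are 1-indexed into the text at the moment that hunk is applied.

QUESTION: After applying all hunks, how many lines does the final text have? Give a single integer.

Answer: 9

Derivation:
Hunk 1: at line 1 remove [akffr,mcc] add [unun,sbpt,gezn] -> 8 lines: usab dmilp unun sbpt gezn rdwby othn grgz
Hunk 2: at line 5 remove [rdwby,othn] add [mayxi,ainxy,gjgkq] -> 9 lines: usab dmilp unun sbpt gezn mayxi ainxy gjgkq grgz
Hunk 3: at line 4 remove [mayxi,ainxy] add [nitwk,guti] -> 9 lines: usab dmilp unun sbpt gezn nitwk guti gjgkq grgz
Hunk 4: at line 4 remove [nitwk] add [jihx] -> 9 lines: usab dmilp unun sbpt gezn jihx guti gjgkq grgz
Final line count: 9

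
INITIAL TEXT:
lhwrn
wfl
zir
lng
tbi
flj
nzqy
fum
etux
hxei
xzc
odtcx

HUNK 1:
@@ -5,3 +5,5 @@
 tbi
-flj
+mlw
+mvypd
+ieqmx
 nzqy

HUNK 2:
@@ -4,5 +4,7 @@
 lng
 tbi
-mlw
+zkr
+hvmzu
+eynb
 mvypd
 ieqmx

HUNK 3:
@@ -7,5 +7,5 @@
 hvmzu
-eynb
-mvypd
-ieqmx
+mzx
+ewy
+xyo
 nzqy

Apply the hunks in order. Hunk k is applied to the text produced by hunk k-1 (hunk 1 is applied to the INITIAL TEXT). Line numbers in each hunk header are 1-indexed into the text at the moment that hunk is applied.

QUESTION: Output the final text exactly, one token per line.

Answer: lhwrn
wfl
zir
lng
tbi
zkr
hvmzu
mzx
ewy
xyo
nzqy
fum
etux
hxei
xzc
odtcx

Derivation:
Hunk 1: at line 5 remove [flj] add [mlw,mvypd,ieqmx] -> 14 lines: lhwrn wfl zir lng tbi mlw mvypd ieqmx nzqy fum etux hxei xzc odtcx
Hunk 2: at line 4 remove [mlw] add [zkr,hvmzu,eynb] -> 16 lines: lhwrn wfl zir lng tbi zkr hvmzu eynb mvypd ieqmx nzqy fum etux hxei xzc odtcx
Hunk 3: at line 7 remove [eynb,mvypd,ieqmx] add [mzx,ewy,xyo] -> 16 lines: lhwrn wfl zir lng tbi zkr hvmzu mzx ewy xyo nzqy fum etux hxei xzc odtcx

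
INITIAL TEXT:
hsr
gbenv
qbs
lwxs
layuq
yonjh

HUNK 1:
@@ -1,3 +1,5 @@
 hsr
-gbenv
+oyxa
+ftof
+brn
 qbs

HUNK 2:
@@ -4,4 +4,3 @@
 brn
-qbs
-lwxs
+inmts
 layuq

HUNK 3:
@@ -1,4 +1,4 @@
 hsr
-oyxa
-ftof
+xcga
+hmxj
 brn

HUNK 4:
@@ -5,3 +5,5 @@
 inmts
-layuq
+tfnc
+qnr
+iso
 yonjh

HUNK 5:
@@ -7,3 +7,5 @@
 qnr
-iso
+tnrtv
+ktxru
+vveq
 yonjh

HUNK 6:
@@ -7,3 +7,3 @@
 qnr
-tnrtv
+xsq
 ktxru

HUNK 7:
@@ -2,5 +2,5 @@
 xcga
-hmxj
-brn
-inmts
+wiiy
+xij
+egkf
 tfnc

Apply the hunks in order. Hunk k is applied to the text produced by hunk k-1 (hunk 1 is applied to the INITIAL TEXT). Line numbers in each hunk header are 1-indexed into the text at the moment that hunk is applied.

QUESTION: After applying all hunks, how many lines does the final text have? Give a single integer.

Answer: 11

Derivation:
Hunk 1: at line 1 remove [gbenv] add [oyxa,ftof,brn] -> 8 lines: hsr oyxa ftof brn qbs lwxs layuq yonjh
Hunk 2: at line 4 remove [qbs,lwxs] add [inmts] -> 7 lines: hsr oyxa ftof brn inmts layuq yonjh
Hunk 3: at line 1 remove [oyxa,ftof] add [xcga,hmxj] -> 7 lines: hsr xcga hmxj brn inmts layuq yonjh
Hunk 4: at line 5 remove [layuq] add [tfnc,qnr,iso] -> 9 lines: hsr xcga hmxj brn inmts tfnc qnr iso yonjh
Hunk 5: at line 7 remove [iso] add [tnrtv,ktxru,vveq] -> 11 lines: hsr xcga hmxj brn inmts tfnc qnr tnrtv ktxru vveq yonjh
Hunk 6: at line 7 remove [tnrtv] add [xsq] -> 11 lines: hsr xcga hmxj brn inmts tfnc qnr xsq ktxru vveq yonjh
Hunk 7: at line 2 remove [hmxj,brn,inmts] add [wiiy,xij,egkf] -> 11 lines: hsr xcga wiiy xij egkf tfnc qnr xsq ktxru vveq yonjh
Final line count: 11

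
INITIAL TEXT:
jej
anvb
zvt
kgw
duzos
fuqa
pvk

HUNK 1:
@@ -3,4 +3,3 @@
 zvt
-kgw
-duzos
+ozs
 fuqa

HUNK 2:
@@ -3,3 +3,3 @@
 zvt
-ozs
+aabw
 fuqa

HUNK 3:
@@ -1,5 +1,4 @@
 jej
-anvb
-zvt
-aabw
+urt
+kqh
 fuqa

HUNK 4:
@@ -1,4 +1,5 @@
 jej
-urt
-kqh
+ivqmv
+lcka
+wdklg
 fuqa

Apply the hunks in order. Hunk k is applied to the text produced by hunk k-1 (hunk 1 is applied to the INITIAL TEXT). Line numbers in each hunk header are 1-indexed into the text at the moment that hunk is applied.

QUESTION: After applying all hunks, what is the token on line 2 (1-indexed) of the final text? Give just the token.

Hunk 1: at line 3 remove [kgw,duzos] add [ozs] -> 6 lines: jej anvb zvt ozs fuqa pvk
Hunk 2: at line 3 remove [ozs] add [aabw] -> 6 lines: jej anvb zvt aabw fuqa pvk
Hunk 3: at line 1 remove [anvb,zvt,aabw] add [urt,kqh] -> 5 lines: jej urt kqh fuqa pvk
Hunk 4: at line 1 remove [urt,kqh] add [ivqmv,lcka,wdklg] -> 6 lines: jej ivqmv lcka wdklg fuqa pvk
Final line 2: ivqmv

Answer: ivqmv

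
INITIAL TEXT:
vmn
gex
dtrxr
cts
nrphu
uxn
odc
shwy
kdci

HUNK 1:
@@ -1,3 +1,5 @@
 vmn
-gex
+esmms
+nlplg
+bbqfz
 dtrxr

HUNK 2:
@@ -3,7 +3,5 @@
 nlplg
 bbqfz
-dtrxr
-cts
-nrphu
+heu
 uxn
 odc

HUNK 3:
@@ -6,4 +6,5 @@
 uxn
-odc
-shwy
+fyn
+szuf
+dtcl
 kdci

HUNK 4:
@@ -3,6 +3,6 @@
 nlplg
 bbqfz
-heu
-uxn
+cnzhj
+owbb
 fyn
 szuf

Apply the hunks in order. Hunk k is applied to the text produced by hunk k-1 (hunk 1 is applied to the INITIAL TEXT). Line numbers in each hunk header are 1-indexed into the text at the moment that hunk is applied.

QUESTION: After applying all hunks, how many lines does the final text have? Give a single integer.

Answer: 10

Derivation:
Hunk 1: at line 1 remove [gex] add [esmms,nlplg,bbqfz] -> 11 lines: vmn esmms nlplg bbqfz dtrxr cts nrphu uxn odc shwy kdci
Hunk 2: at line 3 remove [dtrxr,cts,nrphu] add [heu] -> 9 lines: vmn esmms nlplg bbqfz heu uxn odc shwy kdci
Hunk 3: at line 6 remove [odc,shwy] add [fyn,szuf,dtcl] -> 10 lines: vmn esmms nlplg bbqfz heu uxn fyn szuf dtcl kdci
Hunk 4: at line 3 remove [heu,uxn] add [cnzhj,owbb] -> 10 lines: vmn esmms nlplg bbqfz cnzhj owbb fyn szuf dtcl kdci
Final line count: 10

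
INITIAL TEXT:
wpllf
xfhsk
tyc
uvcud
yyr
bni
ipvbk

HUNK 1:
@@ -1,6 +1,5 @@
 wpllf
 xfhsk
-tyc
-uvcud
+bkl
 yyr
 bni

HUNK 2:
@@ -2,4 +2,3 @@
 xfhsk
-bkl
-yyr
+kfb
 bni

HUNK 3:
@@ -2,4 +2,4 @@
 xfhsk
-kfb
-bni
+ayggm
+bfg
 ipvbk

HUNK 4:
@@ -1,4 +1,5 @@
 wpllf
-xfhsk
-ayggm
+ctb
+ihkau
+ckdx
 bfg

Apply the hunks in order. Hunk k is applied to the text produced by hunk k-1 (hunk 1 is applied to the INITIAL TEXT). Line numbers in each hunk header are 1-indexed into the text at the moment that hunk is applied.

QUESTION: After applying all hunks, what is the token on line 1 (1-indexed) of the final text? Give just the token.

Answer: wpllf

Derivation:
Hunk 1: at line 1 remove [tyc,uvcud] add [bkl] -> 6 lines: wpllf xfhsk bkl yyr bni ipvbk
Hunk 2: at line 2 remove [bkl,yyr] add [kfb] -> 5 lines: wpllf xfhsk kfb bni ipvbk
Hunk 3: at line 2 remove [kfb,bni] add [ayggm,bfg] -> 5 lines: wpllf xfhsk ayggm bfg ipvbk
Hunk 4: at line 1 remove [xfhsk,ayggm] add [ctb,ihkau,ckdx] -> 6 lines: wpllf ctb ihkau ckdx bfg ipvbk
Final line 1: wpllf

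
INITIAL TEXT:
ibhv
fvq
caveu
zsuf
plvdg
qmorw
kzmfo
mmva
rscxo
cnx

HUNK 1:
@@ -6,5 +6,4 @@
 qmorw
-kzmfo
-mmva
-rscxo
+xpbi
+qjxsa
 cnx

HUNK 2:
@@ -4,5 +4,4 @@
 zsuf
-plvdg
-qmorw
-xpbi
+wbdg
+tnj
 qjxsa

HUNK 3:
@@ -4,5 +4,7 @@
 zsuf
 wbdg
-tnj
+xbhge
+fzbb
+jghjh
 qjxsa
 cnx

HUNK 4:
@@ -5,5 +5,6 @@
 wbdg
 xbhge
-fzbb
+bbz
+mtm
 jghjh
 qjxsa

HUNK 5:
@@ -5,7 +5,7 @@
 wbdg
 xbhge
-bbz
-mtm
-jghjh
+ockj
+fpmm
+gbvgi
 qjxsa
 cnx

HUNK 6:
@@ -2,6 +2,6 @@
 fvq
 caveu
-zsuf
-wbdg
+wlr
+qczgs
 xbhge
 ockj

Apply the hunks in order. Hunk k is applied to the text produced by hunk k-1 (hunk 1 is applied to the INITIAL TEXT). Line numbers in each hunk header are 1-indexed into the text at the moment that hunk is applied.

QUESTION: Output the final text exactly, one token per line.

Hunk 1: at line 6 remove [kzmfo,mmva,rscxo] add [xpbi,qjxsa] -> 9 lines: ibhv fvq caveu zsuf plvdg qmorw xpbi qjxsa cnx
Hunk 2: at line 4 remove [plvdg,qmorw,xpbi] add [wbdg,tnj] -> 8 lines: ibhv fvq caveu zsuf wbdg tnj qjxsa cnx
Hunk 3: at line 4 remove [tnj] add [xbhge,fzbb,jghjh] -> 10 lines: ibhv fvq caveu zsuf wbdg xbhge fzbb jghjh qjxsa cnx
Hunk 4: at line 5 remove [fzbb] add [bbz,mtm] -> 11 lines: ibhv fvq caveu zsuf wbdg xbhge bbz mtm jghjh qjxsa cnx
Hunk 5: at line 5 remove [bbz,mtm,jghjh] add [ockj,fpmm,gbvgi] -> 11 lines: ibhv fvq caveu zsuf wbdg xbhge ockj fpmm gbvgi qjxsa cnx
Hunk 6: at line 2 remove [zsuf,wbdg] add [wlr,qczgs] -> 11 lines: ibhv fvq caveu wlr qczgs xbhge ockj fpmm gbvgi qjxsa cnx

Answer: ibhv
fvq
caveu
wlr
qczgs
xbhge
ockj
fpmm
gbvgi
qjxsa
cnx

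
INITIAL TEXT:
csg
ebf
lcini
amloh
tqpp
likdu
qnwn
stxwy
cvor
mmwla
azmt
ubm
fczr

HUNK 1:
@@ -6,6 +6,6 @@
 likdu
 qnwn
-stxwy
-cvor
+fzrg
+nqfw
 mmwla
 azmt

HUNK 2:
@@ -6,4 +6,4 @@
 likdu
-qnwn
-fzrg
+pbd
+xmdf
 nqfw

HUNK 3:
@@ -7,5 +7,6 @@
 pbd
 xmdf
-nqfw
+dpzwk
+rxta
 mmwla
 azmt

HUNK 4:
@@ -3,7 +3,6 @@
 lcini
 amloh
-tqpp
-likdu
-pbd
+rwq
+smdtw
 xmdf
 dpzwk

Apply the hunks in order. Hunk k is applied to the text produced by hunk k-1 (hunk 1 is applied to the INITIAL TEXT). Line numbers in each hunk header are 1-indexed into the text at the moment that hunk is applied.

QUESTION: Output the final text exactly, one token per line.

Hunk 1: at line 6 remove [stxwy,cvor] add [fzrg,nqfw] -> 13 lines: csg ebf lcini amloh tqpp likdu qnwn fzrg nqfw mmwla azmt ubm fczr
Hunk 2: at line 6 remove [qnwn,fzrg] add [pbd,xmdf] -> 13 lines: csg ebf lcini amloh tqpp likdu pbd xmdf nqfw mmwla azmt ubm fczr
Hunk 3: at line 7 remove [nqfw] add [dpzwk,rxta] -> 14 lines: csg ebf lcini amloh tqpp likdu pbd xmdf dpzwk rxta mmwla azmt ubm fczr
Hunk 4: at line 3 remove [tqpp,likdu,pbd] add [rwq,smdtw] -> 13 lines: csg ebf lcini amloh rwq smdtw xmdf dpzwk rxta mmwla azmt ubm fczr

Answer: csg
ebf
lcini
amloh
rwq
smdtw
xmdf
dpzwk
rxta
mmwla
azmt
ubm
fczr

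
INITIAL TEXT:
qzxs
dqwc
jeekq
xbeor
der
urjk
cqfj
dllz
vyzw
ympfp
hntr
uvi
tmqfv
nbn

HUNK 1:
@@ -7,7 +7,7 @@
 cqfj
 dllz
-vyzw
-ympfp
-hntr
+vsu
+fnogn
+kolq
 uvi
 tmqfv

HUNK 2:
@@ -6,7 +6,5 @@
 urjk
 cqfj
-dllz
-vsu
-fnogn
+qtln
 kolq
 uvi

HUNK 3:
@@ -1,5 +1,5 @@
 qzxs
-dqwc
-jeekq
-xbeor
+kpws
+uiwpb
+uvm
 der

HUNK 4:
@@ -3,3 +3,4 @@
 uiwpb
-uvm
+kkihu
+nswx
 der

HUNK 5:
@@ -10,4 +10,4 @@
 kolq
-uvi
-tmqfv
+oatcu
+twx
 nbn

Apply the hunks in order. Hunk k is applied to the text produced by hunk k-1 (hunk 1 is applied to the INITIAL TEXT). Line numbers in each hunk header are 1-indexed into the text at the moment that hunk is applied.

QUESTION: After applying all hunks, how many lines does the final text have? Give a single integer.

Answer: 13

Derivation:
Hunk 1: at line 7 remove [vyzw,ympfp,hntr] add [vsu,fnogn,kolq] -> 14 lines: qzxs dqwc jeekq xbeor der urjk cqfj dllz vsu fnogn kolq uvi tmqfv nbn
Hunk 2: at line 6 remove [dllz,vsu,fnogn] add [qtln] -> 12 lines: qzxs dqwc jeekq xbeor der urjk cqfj qtln kolq uvi tmqfv nbn
Hunk 3: at line 1 remove [dqwc,jeekq,xbeor] add [kpws,uiwpb,uvm] -> 12 lines: qzxs kpws uiwpb uvm der urjk cqfj qtln kolq uvi tmqfv nbn
Hunk 4: at line 3 remove [uvm] add [kkihu,nswx] -> 13 lines: qzxs kpws uiwpb kkihu nswx der urjk cqfj qtln kolq uvi tmqfv nbn
Hunk 5: at line 10 remove [uvi,tmqfv] add [oatcu,twx] -> 13 lines: qzxs kpws uiwpb kkihu nswx der urjk cqfj qtln kolq oatcu twx nbn
Final line count: 13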